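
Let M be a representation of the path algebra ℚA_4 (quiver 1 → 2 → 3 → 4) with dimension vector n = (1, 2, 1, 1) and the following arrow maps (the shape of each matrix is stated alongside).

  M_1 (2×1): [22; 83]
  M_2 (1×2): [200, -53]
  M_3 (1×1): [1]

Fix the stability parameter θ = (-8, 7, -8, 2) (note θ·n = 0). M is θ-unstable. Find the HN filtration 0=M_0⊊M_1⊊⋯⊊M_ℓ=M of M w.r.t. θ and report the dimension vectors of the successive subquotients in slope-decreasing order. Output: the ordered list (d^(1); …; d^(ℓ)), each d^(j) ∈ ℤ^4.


Interval decomposition of M: I[1,4], I[2,2].
HN type (ℓ=4): μ^(1)=7; μ^(2)=2; μ^(3)=-1/2; μ^(4)=-8

((0, 1, 0, 0); (0, 0, 0, 1); (0, 1, 1, 0); (1, 0, 0, 0))


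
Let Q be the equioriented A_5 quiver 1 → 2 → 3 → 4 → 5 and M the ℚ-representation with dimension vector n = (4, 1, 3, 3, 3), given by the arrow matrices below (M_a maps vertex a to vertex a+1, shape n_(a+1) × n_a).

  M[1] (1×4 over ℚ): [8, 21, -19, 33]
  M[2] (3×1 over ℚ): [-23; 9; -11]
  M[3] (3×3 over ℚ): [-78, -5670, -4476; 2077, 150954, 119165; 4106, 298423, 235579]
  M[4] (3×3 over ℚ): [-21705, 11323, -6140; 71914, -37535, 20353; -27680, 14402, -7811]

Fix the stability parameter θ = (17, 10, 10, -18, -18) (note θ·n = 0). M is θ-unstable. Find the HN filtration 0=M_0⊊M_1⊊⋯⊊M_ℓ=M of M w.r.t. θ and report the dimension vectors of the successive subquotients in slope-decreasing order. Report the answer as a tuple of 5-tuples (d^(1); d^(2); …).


Interval decomposition of M: I[1,1]^3, I[1,3], I[3,5]^2, I[4,5].
HN type (ℓ=4): μ^(1)=17; μ^(2)=37/3; μ^(3)=-26/3; μ^(4)=-18

((3, 0, 0, 0, 0); (1, 1, 1, 0, 0); (0, 0, 2, 2, 2); (0, 0, 0, 1, 1))


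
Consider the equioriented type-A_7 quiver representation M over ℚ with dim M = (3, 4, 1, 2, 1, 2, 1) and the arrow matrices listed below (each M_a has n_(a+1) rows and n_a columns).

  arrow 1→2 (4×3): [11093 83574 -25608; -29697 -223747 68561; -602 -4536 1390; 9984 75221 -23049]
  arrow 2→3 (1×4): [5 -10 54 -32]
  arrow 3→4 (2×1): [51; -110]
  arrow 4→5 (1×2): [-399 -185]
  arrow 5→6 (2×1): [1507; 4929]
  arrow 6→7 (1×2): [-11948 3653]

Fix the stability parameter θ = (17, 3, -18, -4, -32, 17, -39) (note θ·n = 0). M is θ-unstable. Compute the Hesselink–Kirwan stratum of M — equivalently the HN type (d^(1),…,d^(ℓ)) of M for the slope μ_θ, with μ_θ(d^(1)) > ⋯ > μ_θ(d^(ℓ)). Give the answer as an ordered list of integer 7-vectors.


Interval decomposition of M: I[1,2]^2, I[1,7], I[2,2], I[4,4], I[6,6].
HN type (ℓ=5): μ^(1)=17; μ^(2)=10; μ^(3)=3; μ^(4)=-4; μ^(5)=-8

((0, 0, 0, 0, 0, 1, 0); (2, 2, 0, 0, 0, 0, 0); (0, 1, 0, 0, 0, 0, 0); (0, 0, 0, 1, 0, 0, 0); (1, 1, 1, 1, 1, 1, 1))


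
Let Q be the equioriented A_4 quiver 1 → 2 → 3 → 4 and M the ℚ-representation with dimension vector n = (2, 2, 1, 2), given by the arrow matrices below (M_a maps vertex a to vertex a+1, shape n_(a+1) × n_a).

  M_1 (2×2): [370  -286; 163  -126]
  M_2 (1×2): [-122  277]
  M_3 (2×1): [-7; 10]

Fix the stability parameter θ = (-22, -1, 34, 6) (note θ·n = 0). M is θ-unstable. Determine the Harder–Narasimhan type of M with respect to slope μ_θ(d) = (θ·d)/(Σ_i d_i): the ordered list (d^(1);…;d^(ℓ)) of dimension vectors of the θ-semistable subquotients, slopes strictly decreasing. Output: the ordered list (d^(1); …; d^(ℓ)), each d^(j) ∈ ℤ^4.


Barcode: M ≅ I[1,2], I[1,4], I[4,4]. HN layers by μ_θ (4 steps, strictly decreasing):
  μ^(1)=20; μ^(2)=6; μ^(3)=-1; μ^(4)=-22

((0, 0, 1, 1); (0, 0, 0, 1); (0, 2, 0, 0); (2, 0, 0, 0))


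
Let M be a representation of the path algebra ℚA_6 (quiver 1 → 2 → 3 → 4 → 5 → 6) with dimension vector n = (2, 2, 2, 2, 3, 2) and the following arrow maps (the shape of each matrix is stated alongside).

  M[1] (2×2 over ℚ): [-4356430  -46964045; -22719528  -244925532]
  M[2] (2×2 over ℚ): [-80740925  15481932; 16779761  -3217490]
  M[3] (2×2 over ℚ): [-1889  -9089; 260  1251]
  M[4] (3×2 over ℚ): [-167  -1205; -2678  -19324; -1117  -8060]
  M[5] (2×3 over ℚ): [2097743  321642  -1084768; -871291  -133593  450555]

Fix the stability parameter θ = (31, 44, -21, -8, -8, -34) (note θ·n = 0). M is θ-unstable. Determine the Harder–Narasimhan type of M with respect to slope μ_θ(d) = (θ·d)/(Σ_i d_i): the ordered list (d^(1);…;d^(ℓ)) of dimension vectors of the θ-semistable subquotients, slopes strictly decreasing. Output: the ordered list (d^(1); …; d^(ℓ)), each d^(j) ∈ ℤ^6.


Interval decomposition of M: I[1,1], I[1,6], I[2,6], I[5,5].
HN type (ℓ=4): μ^(1)=31; μ^(2)=2/3; μ^(3)=-27/5; μ^(4)=-8

((1, 0, 0, 0, 0, 0); (1, 1, 1, 1, 1, 1); (0, 1, 1, 1, 1, 1); (0, 0, 0, 0, 1, 0))


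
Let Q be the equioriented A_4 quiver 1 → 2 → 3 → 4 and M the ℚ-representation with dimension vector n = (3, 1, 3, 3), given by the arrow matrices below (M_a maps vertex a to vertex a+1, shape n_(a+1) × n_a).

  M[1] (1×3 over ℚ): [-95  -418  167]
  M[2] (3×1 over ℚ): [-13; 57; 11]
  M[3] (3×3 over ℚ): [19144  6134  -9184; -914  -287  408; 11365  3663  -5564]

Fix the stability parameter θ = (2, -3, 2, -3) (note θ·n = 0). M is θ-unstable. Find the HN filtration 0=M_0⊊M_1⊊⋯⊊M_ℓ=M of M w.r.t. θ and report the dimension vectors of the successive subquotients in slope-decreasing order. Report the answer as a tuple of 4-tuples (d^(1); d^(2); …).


Barcode: M ≅ I[1,1]^2, I[1,4], I[3,3], I[3,4], I[4,4]. HN layers by μ_θ (3 steps, strictly decreasing):
  μ^(1)=2; μ^(2)=-1/2; μ^(3)=-3

((2, 0, 1, 0); (1, 1, 2, 2); (0, 0, 0, 1))


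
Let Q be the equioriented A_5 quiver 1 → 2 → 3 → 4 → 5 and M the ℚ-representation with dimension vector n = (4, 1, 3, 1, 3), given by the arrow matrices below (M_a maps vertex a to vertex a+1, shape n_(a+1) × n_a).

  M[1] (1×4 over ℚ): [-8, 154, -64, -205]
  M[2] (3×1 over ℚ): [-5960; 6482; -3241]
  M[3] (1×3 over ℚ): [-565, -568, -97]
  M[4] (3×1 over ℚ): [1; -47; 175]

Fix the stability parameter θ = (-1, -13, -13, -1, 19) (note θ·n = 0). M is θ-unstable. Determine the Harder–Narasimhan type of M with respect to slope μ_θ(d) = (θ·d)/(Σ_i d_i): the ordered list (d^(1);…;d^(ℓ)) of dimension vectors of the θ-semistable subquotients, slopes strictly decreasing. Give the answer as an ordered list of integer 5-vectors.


Barcode: M ≅ I[1,1]^3, I[1,5], I[3,3]^2, I[5,5]^2. HN layers by μ_θ (4 steps, strictly decreasing):
  μ^(1)=19; μ^(2)=-1; μ^(3)=-9; μ^(4)=-13

((0, 0, 0, 0, 3); (3, 0, 0, 1, 0); (1, 1, 1, 0, 0); (0, 0, 2, 0, 0))


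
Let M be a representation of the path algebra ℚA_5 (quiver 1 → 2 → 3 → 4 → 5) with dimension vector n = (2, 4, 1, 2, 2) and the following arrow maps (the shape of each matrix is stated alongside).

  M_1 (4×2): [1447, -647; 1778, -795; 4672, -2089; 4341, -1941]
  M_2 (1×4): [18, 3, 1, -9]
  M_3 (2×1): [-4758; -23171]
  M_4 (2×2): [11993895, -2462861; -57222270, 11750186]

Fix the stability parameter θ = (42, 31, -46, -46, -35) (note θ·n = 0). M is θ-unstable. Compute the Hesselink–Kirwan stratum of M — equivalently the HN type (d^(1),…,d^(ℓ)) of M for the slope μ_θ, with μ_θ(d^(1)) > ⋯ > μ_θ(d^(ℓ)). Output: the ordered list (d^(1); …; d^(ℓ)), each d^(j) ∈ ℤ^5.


Barcode: M ≅ I[1,2], I[1,5], I[2,2]^2, I[4,4], I[5,5]. HN layers by μ_θ (5 steps, strictly decreasing):
  μ^(1)=73/2; μ^(2)=31; μ^(3)=-54/5; μ^(4)=-35; μ^(5)=-46

((1, 1, 0, 0, 0); (0, 2, 0, 0, 0); (1, 1, 1, 1, 1); (0, 0, 0, 0, 1); (0, 0, 0, 1, 0))


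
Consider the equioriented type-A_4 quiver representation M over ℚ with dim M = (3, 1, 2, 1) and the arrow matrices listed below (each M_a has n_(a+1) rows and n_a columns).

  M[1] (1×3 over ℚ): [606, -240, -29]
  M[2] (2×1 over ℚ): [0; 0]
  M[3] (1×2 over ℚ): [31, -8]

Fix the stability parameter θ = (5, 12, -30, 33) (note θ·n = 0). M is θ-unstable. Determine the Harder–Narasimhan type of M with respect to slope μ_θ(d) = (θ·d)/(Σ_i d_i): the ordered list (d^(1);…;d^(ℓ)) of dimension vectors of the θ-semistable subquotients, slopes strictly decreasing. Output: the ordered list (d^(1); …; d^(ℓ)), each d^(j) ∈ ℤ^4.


Interval decomposition of M: I[1,1]^2, I[1,2], I[3,3], I[3,4].
HN type (ℓ=4): μ^(1)=33; μ^(2)=12; μ^(3)=5; μ^(4)=-30

((0, 0, 0, 1); (0, 1, 0, 0); (3, 0, 0, 0); (0, 0, 2, 0))


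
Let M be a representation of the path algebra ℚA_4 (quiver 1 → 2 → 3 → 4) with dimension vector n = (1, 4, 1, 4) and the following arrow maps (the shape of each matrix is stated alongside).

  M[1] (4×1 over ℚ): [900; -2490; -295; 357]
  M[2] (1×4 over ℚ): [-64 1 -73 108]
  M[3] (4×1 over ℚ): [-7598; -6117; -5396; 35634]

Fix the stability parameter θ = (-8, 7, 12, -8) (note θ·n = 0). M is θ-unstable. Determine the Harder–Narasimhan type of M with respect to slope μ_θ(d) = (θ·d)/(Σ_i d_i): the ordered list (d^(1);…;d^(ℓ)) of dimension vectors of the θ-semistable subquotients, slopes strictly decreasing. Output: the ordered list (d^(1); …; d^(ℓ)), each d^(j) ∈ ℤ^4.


Interval decomposition of M: I[1,4], I[2,2]^3, I[4,4]^3.
HN type (ℓ=3): μ^(1)=7; μ^(2)=11/3; μ^(3)=-8

((0, 3, 0, 0); (0, 1, 1, 1); (1, 0, 0, 3))


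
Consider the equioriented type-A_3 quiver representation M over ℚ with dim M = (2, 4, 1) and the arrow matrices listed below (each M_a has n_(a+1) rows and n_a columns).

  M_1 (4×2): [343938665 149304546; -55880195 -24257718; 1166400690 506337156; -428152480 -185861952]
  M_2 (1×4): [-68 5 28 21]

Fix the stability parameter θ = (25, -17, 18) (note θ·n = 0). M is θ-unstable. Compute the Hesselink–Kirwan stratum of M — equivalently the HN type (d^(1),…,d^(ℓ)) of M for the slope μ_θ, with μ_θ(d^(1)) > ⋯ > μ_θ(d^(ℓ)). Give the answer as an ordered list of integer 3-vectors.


Interval decomposition of M: I[1,1], I[1,3], I[2,2]^3.
HN type (ℓ=4): μ^(1)=25; μ^(2)=18; μ^(3)=4; μ^(4)=-17

((1, 0, 0); (0, 0, 1); (1, 1, 0); (0, 3, 0))


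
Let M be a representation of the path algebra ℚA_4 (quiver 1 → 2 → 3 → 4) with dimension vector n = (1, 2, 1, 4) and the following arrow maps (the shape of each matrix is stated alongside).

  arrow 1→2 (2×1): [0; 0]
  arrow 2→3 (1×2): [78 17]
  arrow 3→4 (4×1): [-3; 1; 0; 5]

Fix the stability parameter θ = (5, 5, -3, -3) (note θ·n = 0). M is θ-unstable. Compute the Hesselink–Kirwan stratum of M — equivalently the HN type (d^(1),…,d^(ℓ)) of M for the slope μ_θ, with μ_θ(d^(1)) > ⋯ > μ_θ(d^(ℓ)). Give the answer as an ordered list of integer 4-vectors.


Barcode: M ≅ I[1,1], I[2,2], I[2,4], I[4,4]^3. HN layers by μ_θ (3 steps, strictly decreasing):
  μ^(1)=5; μ^(2)=-1/3; μ^(3)=-3

((1, 1, 0, 0); (0, 1, 1, 1); (0, 0, 0, 3))


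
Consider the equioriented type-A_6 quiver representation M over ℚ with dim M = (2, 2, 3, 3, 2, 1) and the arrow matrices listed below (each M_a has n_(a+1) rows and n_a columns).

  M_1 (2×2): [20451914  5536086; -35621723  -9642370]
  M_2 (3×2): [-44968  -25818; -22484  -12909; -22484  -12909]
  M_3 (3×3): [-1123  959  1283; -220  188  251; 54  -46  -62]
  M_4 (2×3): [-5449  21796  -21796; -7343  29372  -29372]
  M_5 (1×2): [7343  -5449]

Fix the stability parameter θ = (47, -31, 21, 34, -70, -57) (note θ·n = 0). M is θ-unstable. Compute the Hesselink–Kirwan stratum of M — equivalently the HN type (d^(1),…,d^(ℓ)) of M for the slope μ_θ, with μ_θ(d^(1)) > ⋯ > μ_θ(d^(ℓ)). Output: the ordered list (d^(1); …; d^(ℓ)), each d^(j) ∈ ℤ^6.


Interval decomposition of M: I[1,2], I[1,4], I[3,3], I[3,5], I[4,4], I[5,6].
HN type (ℓ=6): μ^(1)=34; μ^(2)=21; μ^(3)=8; μ^(4)=-5; μ^(5)=-57; μ^(6)=-70

((0, 0, 0, 2, 0, 0); (0, 0, 2, 0, 0, 0); (2, 2, 0, 0, 0, 0); (0, 0, 1, 1, 1, 0); (0, 0, 0, 0, 0, 1); (0, 0, 0, 0, 1, 0))


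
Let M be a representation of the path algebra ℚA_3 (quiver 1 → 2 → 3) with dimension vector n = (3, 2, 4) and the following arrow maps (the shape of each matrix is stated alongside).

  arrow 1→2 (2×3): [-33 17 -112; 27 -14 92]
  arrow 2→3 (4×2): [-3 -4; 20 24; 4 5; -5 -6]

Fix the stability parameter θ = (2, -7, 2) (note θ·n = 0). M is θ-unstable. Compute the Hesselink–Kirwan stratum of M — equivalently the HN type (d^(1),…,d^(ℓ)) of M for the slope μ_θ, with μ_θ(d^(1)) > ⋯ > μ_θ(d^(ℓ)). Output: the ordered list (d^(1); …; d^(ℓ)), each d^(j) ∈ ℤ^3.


Interval decomposition of M: I[1,1], I[1,3]^2, I[3,3]^2.
HN type (ℓ=2): μ^(1)=2; μ^(2)=-5/2

((1, 0, 4); (2, 2, 0))


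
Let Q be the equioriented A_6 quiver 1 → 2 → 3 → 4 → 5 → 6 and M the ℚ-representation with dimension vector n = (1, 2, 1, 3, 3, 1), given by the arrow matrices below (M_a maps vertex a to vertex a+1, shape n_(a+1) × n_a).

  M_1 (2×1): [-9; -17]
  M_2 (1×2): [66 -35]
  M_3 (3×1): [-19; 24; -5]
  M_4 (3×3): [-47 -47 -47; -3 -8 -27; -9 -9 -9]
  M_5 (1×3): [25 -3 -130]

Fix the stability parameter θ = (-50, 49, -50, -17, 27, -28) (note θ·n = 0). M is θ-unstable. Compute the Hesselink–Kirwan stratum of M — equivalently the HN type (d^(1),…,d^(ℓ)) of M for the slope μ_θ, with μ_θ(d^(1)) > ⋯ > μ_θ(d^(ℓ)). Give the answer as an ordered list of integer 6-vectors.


Interval decomposition of M: I[1,4], I[2,2], I[4,5], I[4,6], I[5,5].
HN type (ℓ=6): μ^(1)=49; μ^(2)=27; μ^(3)=-1/2; μ^(4)=-6; μ^(5)=-17; μ^(6)=-50

((0, 1, 0, 0, 0, 0); (0, 0, 0, 0, 2, 0); (0, 0, 0, 0, 1, 1); (0, 1, 1, 1, 0, 0); (0, 0, 0, 2, 0, 0); (1, 0, 0, 0, 0, 0))


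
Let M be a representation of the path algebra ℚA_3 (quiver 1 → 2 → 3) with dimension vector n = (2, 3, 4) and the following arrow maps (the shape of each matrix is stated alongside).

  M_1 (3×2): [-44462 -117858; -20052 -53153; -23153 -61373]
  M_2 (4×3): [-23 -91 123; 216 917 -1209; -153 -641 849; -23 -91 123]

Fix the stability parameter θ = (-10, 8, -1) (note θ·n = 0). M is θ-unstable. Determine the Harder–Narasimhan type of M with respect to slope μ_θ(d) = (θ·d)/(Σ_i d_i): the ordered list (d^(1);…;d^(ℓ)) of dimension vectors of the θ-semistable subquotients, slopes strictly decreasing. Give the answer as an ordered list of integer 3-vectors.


Barcode: M ≅ I[1,3]^2, I[2,2], I[3,3]^2. HN layers by μ_θ (4 steps, strictly decreasing):
  μ^(1)=8; μ^(2)=7/2; μ^(3)=-1; μ^(4)=-10

((0, 1, 0); (0, 2, 2); (0, 0, 2); (2, 0, 0))


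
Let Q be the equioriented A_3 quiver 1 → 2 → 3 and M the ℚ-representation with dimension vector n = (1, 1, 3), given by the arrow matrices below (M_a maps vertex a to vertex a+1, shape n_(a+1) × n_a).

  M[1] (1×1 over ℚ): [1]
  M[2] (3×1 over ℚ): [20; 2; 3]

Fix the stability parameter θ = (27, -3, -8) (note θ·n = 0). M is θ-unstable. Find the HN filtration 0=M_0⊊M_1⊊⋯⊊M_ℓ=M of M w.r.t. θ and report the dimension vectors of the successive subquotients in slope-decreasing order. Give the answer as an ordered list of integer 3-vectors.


Via rank(M_{q-1}∘⋯∘M_p): M ≅ I[1,3], I[3,3]^2.
μ_θ-semistable layers: μ^(1)=16/3; μ^(2)=-8

((1, 1, 1); (0, 0, 2))


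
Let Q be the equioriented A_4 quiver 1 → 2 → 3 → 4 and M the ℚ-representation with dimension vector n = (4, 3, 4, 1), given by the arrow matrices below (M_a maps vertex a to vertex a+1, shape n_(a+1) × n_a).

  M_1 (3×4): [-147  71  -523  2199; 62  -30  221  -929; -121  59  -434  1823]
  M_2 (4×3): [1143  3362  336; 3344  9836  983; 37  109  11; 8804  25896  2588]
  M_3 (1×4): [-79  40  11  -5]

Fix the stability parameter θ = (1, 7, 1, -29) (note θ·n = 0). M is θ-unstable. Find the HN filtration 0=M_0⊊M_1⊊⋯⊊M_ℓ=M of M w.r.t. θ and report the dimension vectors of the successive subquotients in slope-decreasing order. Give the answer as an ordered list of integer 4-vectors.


Barcode: M ≅ I[1,1], I[1,3]^2, I[1,4], I[3,3]. HN layers by μ_θ (3 steps, strictly decreasing):
  μ^(1)=4; μ^(2)=1; μ^(3)=-5

((0, 2, 2, 0); (3, 0, 1, 0); (1, 1, 1, 1))


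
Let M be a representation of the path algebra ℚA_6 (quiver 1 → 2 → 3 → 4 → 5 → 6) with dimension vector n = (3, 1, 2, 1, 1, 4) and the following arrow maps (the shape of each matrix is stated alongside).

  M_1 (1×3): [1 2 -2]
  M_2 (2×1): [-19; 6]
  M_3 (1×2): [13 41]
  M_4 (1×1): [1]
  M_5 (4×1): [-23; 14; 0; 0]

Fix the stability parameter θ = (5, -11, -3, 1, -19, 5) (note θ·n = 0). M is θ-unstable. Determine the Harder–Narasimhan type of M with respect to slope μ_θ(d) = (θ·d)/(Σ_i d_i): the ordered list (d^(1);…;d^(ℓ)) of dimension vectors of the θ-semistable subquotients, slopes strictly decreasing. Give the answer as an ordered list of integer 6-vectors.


Via rank(M_{q-1}∘⋯∘M_p): M ≅ I[1,1]^2, I[1,6], I[3,3], I[6,6]^3.
μ_θ-semistable layers: μ^(1)=5; μ^(2)=-3; μ^(3)=-27/5

((2, 0, 0, 0, 0, 4); (0, 0, 1, 0, 0, 0); (1, 1, 1, 1, 1, 0))


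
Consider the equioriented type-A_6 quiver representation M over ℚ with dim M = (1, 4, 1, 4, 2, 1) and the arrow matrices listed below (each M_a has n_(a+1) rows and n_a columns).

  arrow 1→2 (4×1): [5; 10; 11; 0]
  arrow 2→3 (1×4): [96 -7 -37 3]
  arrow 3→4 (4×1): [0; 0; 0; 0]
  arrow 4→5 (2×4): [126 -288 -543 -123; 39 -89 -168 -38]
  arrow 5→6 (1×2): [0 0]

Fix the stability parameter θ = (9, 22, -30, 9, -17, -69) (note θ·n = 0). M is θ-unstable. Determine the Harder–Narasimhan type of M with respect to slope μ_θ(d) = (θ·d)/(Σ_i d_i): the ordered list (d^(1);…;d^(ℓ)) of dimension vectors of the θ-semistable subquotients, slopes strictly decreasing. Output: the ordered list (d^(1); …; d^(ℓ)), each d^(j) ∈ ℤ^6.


Interval decomposition of M: I[1,3], I[2,2]^3, I[4,4]^2, I[4,5]^2, I[6,6].
HN type (ℓ=5): μ^(1)=22; μ^(2)=9; μ^(3)=1/3; μ^(4)=-4; μ^(5)=-69

((0, 3, 0, 0, 0, 0); (0, 0, 0, 2, 0, 0); (1, 1, 1, 0, 0, 0); (0, 0, 0, 2, 2, 0); (0, 0, 0, 0, 0, 1))


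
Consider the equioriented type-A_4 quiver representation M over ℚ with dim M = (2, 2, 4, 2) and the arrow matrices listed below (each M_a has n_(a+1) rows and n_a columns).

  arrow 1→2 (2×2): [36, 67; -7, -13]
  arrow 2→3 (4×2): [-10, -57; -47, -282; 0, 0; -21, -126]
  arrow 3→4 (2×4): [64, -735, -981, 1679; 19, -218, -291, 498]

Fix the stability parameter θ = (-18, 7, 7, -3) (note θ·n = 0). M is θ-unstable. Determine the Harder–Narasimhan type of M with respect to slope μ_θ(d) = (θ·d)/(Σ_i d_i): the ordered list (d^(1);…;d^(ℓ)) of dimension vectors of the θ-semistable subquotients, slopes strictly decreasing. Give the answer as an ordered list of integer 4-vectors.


Interval decomposition of M: I[1,4]^2, I[3,3]^2.
HN type (ℓ=3): μ^(1)=7; μ^(2)=11/3; μ^(3)=-18

((0, 0, 2, 0); (0, 2, 2, 2); (2, 0, 0, 0))


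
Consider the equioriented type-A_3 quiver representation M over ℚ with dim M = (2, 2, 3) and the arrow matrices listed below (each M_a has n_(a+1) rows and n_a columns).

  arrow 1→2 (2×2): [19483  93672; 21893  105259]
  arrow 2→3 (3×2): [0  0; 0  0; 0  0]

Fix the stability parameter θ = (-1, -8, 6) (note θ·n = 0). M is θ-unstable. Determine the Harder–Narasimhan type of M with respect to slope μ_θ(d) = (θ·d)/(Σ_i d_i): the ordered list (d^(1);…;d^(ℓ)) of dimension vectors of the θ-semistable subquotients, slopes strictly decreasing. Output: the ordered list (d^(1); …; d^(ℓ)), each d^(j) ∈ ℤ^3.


Interval decomposition of M: I[1,2]^2, I[3,3]^3.
HN type (ℓ=2): μ^(1)=6; μ^(2)=-9/2

((0, 0, 3); (2, 2, 0))


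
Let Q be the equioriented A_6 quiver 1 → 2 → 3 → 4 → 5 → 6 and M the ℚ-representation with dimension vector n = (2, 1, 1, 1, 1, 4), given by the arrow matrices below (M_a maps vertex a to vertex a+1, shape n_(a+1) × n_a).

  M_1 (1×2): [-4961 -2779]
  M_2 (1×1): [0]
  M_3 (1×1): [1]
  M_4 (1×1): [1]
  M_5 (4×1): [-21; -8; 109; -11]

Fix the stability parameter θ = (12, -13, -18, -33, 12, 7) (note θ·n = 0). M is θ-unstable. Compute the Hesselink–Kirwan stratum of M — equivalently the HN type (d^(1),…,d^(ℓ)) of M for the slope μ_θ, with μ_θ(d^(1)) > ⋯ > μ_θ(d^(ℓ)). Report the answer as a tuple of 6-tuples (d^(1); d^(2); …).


Via rank(M_{q-1}∘⋯∘M_p): M ≅ I[1,1], I[1,2], I[3,6], I[6,6]^3.
μ_θ-semistable layers: μ^(1)=12; μ^(2)=19/2; μ^(3)=7; μ^(4)=-1/2; μ^(5)=-51/2

((1, 0, 0, 0, 0, 0); (0, 0, 0, 0, 1, 1); (0, 0, 0, 0, 0, 3); (1, 1, 0, 0, 0, 0); (0, 0, 1, 1, 0, 0))


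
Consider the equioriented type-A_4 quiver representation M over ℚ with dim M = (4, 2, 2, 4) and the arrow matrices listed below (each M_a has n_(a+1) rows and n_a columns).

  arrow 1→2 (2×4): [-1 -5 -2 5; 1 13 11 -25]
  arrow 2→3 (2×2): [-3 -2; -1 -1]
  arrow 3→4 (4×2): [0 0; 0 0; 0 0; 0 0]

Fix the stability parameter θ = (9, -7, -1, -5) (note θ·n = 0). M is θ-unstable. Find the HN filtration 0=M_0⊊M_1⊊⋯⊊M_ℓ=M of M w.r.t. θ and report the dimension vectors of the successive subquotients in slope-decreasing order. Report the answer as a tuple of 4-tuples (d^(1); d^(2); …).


Via rank(M_{q-1}∘⋯∘M_p): M ≅ I[1,1]^2, I[1,3]^2, I[4,4]^4.
μ_θ-semistable layers: μ^(1)=9; μ^(2)=1/3; μ^(3)=-5

((2, 0, 0, 0); (2, 2, 2, 0); (0, 0, 0, 4))


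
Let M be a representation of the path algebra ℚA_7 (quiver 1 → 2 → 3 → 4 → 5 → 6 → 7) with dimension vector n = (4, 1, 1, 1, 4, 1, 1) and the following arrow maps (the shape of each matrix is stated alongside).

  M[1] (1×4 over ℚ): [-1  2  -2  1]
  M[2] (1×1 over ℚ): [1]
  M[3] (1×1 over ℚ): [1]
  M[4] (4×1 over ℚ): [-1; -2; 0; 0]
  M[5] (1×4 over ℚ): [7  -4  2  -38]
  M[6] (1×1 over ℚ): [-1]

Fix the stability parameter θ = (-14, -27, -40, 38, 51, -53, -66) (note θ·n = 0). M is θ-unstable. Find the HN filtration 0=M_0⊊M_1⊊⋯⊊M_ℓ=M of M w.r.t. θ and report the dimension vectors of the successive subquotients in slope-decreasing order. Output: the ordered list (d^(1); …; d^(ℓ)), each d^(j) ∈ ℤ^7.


Barcode: M ≅ I[1,1]^3, I[1,7], I[5,5]^3. HN layers by μ_θ (4 steps, strictly decreasing):
  μ^(1)=51; μ^(2)=-15/2; μ^(3)=-14; μ^(4)=-27

((0, 0, 0, 0, 3, 0, 0); (0, 0, 0, 1, 1, 1, 1); (3, 0, 0, 0, 0, 0, 0); (1, 1, 1, 0, 0, 0, 0))


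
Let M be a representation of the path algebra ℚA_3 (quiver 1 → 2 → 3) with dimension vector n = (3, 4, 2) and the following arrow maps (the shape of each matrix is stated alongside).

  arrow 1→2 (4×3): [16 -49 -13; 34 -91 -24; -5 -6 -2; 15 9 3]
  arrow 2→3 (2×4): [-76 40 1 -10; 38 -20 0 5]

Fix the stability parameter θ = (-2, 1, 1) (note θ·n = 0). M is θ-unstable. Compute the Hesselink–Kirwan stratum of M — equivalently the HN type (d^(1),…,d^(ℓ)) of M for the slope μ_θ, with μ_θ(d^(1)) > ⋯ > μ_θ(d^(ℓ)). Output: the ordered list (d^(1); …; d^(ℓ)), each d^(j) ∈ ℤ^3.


Via rank(M_{q-1}∘⋯∘M_p): M ≅ I[1,2], I[1,3]^2, I[2,2].
μ_θ-semistable layers: μ^(1)=1; μ^(2)=-2

((0, 4, 2); (3, 0, 0))


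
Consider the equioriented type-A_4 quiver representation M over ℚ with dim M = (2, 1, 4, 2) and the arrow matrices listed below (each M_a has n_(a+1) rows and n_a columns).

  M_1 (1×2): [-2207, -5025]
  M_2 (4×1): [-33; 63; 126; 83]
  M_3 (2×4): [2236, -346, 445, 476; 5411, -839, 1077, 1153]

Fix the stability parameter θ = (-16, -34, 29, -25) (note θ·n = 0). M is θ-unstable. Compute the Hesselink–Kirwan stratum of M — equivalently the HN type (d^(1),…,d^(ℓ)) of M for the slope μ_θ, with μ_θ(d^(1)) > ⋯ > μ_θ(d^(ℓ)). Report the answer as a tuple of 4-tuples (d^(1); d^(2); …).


Interval decomposition of M: I[1,1], I[1,4], I[3,3]^2, I[3,4].
HN type (ℓ=4): μ^(1)=29; μ^(2)=2; μ^(3)=-16; μ^(4)=-25

((0, 0, 2, 0); (0, 0, 2, 2); (1, 0, 0, 0); (1, 1, 0, 0))


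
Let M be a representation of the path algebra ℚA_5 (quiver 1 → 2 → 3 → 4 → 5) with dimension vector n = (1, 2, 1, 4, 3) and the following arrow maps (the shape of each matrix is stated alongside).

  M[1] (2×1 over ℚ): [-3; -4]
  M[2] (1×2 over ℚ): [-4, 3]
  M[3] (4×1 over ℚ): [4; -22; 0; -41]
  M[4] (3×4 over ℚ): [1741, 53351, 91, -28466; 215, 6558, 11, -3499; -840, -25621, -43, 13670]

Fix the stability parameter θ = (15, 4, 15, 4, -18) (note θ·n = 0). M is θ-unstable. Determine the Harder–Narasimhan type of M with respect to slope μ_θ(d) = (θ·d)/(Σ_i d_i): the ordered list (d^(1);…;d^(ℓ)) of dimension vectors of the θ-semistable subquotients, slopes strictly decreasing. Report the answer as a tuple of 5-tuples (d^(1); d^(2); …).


Interval decomposition of M: I[1,2], I[2,5], I[4,4], I[4,5]^2.
HN type (ℓ=4): μ^(1)=19/2; μ^(2)=4; μ^(3)=5/4; μ^(4)=-7

((1, 1, 0, 0, 0); (0, 0, 0, 1, 0); (0, 1, 1, 1, 1); (0, 0, 0, 2, 2))


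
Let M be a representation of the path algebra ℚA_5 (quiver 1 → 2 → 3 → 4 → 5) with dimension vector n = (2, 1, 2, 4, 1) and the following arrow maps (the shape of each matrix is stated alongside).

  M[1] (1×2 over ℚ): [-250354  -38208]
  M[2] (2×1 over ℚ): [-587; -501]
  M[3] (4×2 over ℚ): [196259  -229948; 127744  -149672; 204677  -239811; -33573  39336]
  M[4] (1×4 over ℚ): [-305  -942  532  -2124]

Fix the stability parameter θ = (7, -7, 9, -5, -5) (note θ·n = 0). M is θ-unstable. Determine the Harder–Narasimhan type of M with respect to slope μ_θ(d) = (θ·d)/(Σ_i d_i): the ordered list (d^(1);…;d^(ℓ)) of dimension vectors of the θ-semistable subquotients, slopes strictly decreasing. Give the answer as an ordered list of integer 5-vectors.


Via rank(M_{q-1}∘⋯∘M_p): M ≅ I[1,1], I[1,5], I[3,4], I[4,4]^2.
μ_θ-semistable layers: μ^(1)=7; μ^(2)=2; μ^(3)=-1/5; μ^(4)=-5

((1, 0, 0, 0, 0); (0, 0, 1, 1, 0); (1, 1, 1, 1, 1); (0, 0, 0, 2, 0))


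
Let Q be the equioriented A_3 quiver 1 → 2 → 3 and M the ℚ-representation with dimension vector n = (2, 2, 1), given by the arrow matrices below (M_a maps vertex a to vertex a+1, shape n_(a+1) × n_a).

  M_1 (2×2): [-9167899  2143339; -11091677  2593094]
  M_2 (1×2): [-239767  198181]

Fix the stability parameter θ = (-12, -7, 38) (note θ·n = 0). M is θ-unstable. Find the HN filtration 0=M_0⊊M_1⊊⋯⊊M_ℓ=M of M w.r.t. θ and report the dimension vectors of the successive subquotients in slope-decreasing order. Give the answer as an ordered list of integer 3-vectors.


Barcode: M ≅ I[1,2], I[1,3]. HN layers by μ_θ (3 steps, strictly decreasing):
  μ^(1)=38; μ^(2)=-7; μ^(3)=-12

((0, 0, 1); (0, 2, 0); (2, 0, 0))


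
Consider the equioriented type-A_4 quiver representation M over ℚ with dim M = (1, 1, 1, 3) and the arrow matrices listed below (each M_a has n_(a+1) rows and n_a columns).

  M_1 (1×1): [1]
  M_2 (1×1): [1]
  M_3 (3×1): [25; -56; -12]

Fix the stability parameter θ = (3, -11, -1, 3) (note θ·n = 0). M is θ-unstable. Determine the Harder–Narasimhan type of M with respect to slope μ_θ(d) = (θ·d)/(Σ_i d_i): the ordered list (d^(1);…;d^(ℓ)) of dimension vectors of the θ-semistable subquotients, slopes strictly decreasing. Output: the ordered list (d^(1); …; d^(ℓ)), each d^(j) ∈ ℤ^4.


Via rank(M_{q-1}∘⋯∘M_p): M ≅ I[1,4], I[4,4]^2.
μ_θ-semistable layers: μ^(1)=3; μ^(2)=-1; μ^(3)=-4

((0, 0, 0, 3); (0, 0, 1, 0); (1, 1, 0, 0))


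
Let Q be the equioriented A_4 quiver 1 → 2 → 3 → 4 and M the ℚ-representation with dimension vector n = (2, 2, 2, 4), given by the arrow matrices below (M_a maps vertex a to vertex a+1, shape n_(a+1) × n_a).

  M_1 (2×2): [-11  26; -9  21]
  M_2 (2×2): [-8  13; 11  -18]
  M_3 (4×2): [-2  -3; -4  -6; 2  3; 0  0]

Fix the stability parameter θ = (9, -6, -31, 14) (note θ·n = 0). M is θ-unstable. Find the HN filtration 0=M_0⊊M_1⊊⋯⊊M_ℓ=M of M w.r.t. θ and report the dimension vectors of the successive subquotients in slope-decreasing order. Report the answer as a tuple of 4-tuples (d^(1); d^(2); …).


Interval decomposition of M: I[1,3], I[1,4], I[4,4]^3.
HN type (ℓ=2): μ^(1)=14; μ^(2)=-28/3

((0, 0, 0, 4); (2, 2, 2, 0))


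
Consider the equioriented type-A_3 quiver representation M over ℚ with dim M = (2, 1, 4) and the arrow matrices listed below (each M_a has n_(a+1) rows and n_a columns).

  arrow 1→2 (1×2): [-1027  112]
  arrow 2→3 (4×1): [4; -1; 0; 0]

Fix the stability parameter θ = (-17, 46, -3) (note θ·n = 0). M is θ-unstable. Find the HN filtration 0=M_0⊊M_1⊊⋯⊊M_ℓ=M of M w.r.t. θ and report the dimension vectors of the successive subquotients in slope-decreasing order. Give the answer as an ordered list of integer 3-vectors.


Via rank(M_{q-1}∘⋯∘M_p): M ≅ I[1,1], I[1,3], I[3,3]^3.
μ_θ-semistable layers: μ^(1)=43/2; μ^(2)=-3; μ^(3)=-17

((0, 1, 1); (0, 0, 3); (2, 0, 0))


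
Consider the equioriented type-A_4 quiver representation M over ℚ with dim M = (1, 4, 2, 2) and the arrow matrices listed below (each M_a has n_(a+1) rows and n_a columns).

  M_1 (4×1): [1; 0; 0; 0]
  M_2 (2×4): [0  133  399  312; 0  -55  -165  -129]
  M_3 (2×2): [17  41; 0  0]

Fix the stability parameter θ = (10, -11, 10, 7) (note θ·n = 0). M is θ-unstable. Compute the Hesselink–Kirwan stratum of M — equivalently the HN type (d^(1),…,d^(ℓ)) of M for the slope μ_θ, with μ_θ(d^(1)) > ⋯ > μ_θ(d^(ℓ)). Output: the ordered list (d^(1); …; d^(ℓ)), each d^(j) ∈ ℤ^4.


Via rank(M_{q-1}∘⋯∘M_p): M ≅ I[1,2], I[2,2], I[2,3], I[2,4], I[4,4].
μ_θ-semistable layers: μ^(1)=10; μ^(2)=17/2; μ^(3)=7; μ^(4)=-1/2; μ^(5)=-11

((0, 0, 1, 0); (0, 0, 1, 1); (0, 0, 0, 1); (1, 1, 0, 0); (0, 3, 0, 0))


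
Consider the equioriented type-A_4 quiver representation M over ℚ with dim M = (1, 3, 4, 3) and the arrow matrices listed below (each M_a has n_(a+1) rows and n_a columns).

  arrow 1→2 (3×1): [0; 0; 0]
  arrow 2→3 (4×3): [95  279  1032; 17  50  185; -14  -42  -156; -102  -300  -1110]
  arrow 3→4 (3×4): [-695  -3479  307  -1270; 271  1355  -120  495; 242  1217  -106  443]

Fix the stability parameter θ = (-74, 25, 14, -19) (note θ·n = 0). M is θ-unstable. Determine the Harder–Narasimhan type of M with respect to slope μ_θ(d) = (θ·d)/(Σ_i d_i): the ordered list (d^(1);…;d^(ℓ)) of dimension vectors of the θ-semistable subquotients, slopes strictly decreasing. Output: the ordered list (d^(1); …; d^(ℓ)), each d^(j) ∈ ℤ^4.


Interval decomposition of M: I[1,1], I[2,2], I[2,4]^2, I[3,3], I[3,4].
HN type (ℓ=5): μ^(1)=25; μ^(2)=14; μ^(3)=20/3; μ^(4)=-5/2; μ^(5)=-74

((0, 1, 0, 0); (0, 0, 1, 0); (0, 2, 2, 2); (0, 0, 1, 1); (1, 0, 0, 0))


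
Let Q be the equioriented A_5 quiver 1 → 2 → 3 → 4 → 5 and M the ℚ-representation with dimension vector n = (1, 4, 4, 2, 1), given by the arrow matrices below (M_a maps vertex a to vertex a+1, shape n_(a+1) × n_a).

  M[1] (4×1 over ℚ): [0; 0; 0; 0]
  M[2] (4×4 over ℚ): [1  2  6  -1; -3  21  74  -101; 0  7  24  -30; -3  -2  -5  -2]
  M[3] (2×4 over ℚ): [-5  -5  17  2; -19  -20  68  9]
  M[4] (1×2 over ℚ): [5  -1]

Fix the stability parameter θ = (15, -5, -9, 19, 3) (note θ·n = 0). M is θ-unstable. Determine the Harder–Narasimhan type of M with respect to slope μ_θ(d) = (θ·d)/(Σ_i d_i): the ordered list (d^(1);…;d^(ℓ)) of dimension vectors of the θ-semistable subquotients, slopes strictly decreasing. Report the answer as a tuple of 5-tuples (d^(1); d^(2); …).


Interval decomposition of M: I[1,1], I[2,3]^2, I[2,4], I[2,5].
HN type (ℓ=4): μ^(1)=19; μ^(2)=15; μ^(3)=11; μ^(4)=-7

((0, 0, 0, 1, 0); (1, 0, 0, 0, 0); (0, 0, 0, 1, 1); (0, 4, 4, 0, 0))


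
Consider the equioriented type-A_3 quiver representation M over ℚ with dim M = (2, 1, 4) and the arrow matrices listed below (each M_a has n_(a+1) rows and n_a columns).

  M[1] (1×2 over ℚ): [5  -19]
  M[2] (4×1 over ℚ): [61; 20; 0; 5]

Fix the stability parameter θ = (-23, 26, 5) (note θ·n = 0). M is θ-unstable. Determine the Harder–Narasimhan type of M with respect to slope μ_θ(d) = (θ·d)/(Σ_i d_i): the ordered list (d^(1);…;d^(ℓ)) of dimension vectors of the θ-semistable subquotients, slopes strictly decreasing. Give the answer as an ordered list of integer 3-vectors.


Interval decomposition of M: I[1,1], I[1,3], I[3,3]^3.
HN type (ℓ=3): μ^(1)=31/2; μ^(2)=5; μ^(3)=-23

((0, 1, 1); (0, 0, 3); (2, 0, 0))


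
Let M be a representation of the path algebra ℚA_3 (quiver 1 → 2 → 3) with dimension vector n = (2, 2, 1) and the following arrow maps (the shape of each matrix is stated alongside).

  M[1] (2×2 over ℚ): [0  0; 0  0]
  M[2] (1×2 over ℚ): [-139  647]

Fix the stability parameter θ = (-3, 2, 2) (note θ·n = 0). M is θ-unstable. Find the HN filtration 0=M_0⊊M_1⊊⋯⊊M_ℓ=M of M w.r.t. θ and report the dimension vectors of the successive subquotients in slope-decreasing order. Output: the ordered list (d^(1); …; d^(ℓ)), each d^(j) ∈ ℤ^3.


Interval decomposition of M: I[1,1]^2, I[2,2], I[2,3].
HN type (ℓ=2): μ^(1)=2; μ^(2)=-3

((0, 2, 1); (2, 0, 0))


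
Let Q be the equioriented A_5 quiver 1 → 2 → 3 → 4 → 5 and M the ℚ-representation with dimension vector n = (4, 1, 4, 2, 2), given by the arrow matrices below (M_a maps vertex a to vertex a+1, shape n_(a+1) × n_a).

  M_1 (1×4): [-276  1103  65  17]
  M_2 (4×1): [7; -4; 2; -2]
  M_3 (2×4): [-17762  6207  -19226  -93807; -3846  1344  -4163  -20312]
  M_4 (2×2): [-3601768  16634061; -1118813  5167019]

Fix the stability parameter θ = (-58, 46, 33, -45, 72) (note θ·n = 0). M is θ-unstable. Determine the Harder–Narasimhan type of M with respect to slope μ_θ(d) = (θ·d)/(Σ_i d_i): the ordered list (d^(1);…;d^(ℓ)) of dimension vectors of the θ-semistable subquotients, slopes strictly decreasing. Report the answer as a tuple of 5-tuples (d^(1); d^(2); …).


Interval decomposition of M: I[1,1]^3, I[1,3], I[3,3], I[3,5]^2.
HN type (ℓ=5): μ^(1)=72; μ^(2)=79/2; μ^(3)=33; μ^(4)=-6; μ^(5)=-58

((0, 0, 0, 0, 2); (0, 1, 1, 0, 0); (0, 0, 1, 0, 0); (0, 0, 2, 2, 0); (4, 0, 0, 0, 0))


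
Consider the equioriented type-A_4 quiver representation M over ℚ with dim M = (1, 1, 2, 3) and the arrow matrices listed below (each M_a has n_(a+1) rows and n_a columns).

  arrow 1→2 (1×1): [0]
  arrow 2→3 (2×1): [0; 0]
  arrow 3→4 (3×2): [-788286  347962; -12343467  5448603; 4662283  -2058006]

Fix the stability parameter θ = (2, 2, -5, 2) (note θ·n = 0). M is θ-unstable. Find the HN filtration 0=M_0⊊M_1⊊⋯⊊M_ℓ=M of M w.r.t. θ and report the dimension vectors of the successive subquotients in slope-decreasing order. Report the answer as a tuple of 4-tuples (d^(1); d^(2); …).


Interval decomposition of M: I[1,1], I[2,2], I[3,4]^2, I[4,4].
HN type (ℓ=2): μ^(1)=2; μ^(2)=-5

((1, 1, 0, 3); (0, 0, 2, 0))


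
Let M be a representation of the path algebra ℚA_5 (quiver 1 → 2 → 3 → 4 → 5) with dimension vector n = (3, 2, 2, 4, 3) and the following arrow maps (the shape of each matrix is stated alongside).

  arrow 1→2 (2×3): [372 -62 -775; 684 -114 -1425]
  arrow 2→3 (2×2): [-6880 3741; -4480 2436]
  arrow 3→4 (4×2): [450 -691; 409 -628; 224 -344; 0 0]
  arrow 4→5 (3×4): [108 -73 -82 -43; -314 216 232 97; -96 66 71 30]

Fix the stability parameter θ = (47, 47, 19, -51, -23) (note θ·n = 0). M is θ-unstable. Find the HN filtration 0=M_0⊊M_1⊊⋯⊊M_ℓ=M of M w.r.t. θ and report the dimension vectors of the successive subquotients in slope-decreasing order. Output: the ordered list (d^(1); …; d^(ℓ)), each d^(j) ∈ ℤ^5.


Barcode: M ≅ I[1,1]^2, I[1,5], I[2,2], I[3,5], I[4,4], I[4,5]. HN layers by μ_θ (5 steps, strictly decreasing):
  μ^(1)=47; μ^(2)=39/5; μ^(3)=-55/3; μ^(4)=-23; μ^(5)=-51

((2, 1, 0, 0, 0); (1, 1, 1, 1, 1); (0, 0, 1, 1, 1); (0, 0, 0, 0, 1); (0, 0, 0, 2, 0))


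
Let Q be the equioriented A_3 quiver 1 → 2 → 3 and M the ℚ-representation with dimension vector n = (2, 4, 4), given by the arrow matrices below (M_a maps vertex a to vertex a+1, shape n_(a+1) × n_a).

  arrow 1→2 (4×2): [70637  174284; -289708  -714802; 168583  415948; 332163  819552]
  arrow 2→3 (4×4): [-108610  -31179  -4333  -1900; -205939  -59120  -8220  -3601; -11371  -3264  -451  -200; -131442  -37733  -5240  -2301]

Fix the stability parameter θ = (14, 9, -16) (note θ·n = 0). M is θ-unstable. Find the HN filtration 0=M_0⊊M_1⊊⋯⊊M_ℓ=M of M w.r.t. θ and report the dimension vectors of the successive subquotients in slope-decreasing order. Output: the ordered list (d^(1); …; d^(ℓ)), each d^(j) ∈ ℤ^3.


Via rank(M_{q-1}∘⋯∘M_p): M ≅ I[1,2], I[1,3], I[2,3]^2, I[3,3].
μ_θ-semistable layers: μ^(1)=23/2; μ^(2)=7/3; μ^(3)=-7/2; μ^(4)=-16

((1, 1, 0); (1, 1, 1); (0, 2, 2); (0, 0, 1))


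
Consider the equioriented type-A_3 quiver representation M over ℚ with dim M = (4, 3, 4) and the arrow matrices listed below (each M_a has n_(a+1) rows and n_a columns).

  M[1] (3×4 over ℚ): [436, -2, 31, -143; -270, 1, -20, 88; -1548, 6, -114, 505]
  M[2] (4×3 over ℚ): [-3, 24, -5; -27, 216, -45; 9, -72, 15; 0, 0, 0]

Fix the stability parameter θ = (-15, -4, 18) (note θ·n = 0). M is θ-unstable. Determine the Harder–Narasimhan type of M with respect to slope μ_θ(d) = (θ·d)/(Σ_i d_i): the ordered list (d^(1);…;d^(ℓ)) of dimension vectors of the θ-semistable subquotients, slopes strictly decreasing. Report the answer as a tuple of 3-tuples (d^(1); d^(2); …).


Interval decomposition of M: I[1,1], I[1,2]^2, I[1,3], I[3,3]^3.
HN type (ℓ=3): μ^(1)=18; μ^(2)=-4; μ^(3)=-15

((0, 0, 4); (0, 3, 0); (4, 0, 0))


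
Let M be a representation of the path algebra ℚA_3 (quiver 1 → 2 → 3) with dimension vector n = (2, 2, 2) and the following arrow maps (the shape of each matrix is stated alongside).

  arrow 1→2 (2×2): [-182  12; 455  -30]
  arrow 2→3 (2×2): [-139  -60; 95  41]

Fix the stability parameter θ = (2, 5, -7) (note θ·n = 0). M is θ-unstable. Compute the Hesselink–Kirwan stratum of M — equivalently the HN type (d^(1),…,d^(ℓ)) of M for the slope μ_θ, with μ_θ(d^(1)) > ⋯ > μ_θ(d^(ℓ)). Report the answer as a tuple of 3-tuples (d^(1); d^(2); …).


Via rank(M_{q-1}∘⋯∘M_p): M ≅ I[1,1], I[1,3], I[2,3].
μ_θ-semistable layers: μ^(1)=2; μ^(2)=0; μ^(3)=-1

((1, 0, 0); (1, 1, 1); (0, 1, 1))


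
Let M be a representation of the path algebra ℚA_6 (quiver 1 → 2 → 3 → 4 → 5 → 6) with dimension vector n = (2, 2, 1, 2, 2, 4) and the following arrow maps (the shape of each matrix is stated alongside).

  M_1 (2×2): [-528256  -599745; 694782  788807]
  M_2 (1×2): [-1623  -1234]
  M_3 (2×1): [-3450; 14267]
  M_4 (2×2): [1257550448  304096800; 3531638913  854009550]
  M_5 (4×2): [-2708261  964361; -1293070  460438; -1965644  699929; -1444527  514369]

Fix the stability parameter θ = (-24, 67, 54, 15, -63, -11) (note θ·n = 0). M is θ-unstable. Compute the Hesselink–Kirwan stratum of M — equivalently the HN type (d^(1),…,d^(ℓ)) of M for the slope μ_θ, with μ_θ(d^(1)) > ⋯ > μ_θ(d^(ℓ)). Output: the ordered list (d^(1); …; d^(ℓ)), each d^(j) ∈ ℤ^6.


Interval decomposition of M: I[1,2], I[1,4], I[4,6], I[5,6], I[6,6]^2.
HN type (ℓ=5): μ^(1)=67; μ^(2)=136/3; μ^(3)=-11; μ^(4)=-24; μ^(5)=-63

((0, 1, 0, 0, 0, 0); (0, 1, 1, 1, 0, 0); (0, 0, 0, 0, 0, 4); (2, 0, 0, 1, 1, 0); (0, 0, 0, 0, 1, 0))


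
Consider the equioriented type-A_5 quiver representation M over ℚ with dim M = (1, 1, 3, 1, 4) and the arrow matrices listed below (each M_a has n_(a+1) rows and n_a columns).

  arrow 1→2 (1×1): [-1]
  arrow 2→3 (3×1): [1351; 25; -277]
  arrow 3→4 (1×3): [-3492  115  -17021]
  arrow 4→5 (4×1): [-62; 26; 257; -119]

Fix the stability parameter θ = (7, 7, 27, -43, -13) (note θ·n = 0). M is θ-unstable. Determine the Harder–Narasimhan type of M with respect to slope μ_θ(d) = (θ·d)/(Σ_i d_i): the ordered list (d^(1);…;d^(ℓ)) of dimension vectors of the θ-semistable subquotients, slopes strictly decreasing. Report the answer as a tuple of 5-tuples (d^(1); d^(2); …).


Barcode: M ≅ I[1,3], I[3,3], I[3,5], I[5,5]^3. HN layers by μ_θ (4 steps, strictly decreasing):
  μ^(1)=27; μ^(2)=7; μ^(3)=-29/3; μ^(4)=-13

((0, 0, 2, 0, 0); (1, 1, 0, 0, 0); (0, 0, 1, 1, 1); (0, 0, 0, 0, 3))
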